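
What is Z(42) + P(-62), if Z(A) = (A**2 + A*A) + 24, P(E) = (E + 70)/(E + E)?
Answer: 110110/31 ≈ 3551.9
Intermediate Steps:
P(E) = (70 + E)/(2*E) (P(E) = (70 + E)/((2*E)) = (70 + E)*(1/(2*E)) = (70 + E)/(2*E))
Z(A) = 24 + 2*A**2 (Z(A) = (A**2 + A**2) + 24 = 2*A**2 + 24 = 24 + 2*A**2)
Z(42) + P(-62) = (24 + 2*42**2) + (1/2)*(70 - 62)/(-62) = (24 + 2*1764) + (1/2)*(-1/62)*8 = (24 + 3528) - 2/31 = 3552 - 2/31 = 110110/31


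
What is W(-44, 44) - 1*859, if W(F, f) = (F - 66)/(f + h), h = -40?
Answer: -1773/2 ≈ -886.50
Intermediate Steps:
W(F, f) = (-66 + F)/(-40 + f) (W(F, f) = (F - 66)/(f - 40) = (-66 + F)/(-40 + f))
W(-44, 44) - 1*859 = (-66 - 44)/(-40 + 44) - 1*859 = -110/4 - 859 = (1/4)*(-110) - 859 = -55/2 - 859 = -1773/2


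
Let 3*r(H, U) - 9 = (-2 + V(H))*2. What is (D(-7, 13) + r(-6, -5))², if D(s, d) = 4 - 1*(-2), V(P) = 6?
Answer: 1225/9 ≈ 136.11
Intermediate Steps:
D(s, d) = 6 (D(s, d) = 4 + 2 = 6)
r(H, U) = 17/3 (r(H, U) = 3 + ((-2 + 6)*2)/3 = 3 + (4*2)/3 = 3 + (⅓)*8 = 3 + 8/3 = 17/3)
(D(-7, 13) + r(-6, -5))² = (6 + 17/3)² = (35/3)² = 1225/9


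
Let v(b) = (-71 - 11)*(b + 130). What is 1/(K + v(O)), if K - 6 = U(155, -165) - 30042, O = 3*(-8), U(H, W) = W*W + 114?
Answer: -1/11389 ≈ -8.7804e-5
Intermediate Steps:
U(H, W) = 114 + W² (U(H, W) = W² + 114 = 114 + W²)
O = -24
v(b) = -10660 - 82*b (v(b) = -82*(130 + b) = -10660 - 82*b)
K = -2697 (K = 6 + ((114 + (-165)²) - 30042) = 6 + ((114 + 27225) - 30042) = 6 + (27339 - 30042) = 6 - 2703 = -2697)
1/(K + v(O)) = 1/(-2697 + (-10660 - 82*(-24))) = 1/(-2697 + (-10660 + 1968)) = 1/(-2697 - 8692) = 1/(-11389) = -1/11389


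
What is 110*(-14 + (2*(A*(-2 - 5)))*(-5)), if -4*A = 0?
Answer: -1540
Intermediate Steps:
A = 0 (A = -¼*0 = 0)
110*(-14 + (2*(A*(-2 - 5)))*(-5)) = 110*(-14 + (2*(0*(-2 - 5)))*(-5)) = 110*(-14 + (2*(0*(-7)))*(-5)) = 110*(-14 + (2*0)*(-5)) = 110*(-14 + 0*(-5)) = 110*(-14 + 0) = 110*(-14) = -1540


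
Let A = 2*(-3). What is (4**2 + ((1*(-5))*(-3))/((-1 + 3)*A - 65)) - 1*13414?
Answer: -1031661/77 ≈ -13398.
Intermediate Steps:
A = -6
(4**2 + ((1*(-5))*(-3))/((-1 + 3)*A - 65)) - 1*13414 = (4**2 + ((1*(-5))*(-3))/((-1 + 3)*(-6) - 65)) - 1*13414 = (16 + (-5*(-3))/(2*(-6) - 65)) - 13414 = (16 + 15/(-12 - 65)) - 13414 = (16 + 15/(-77)) - 13414 = (16 - 1/77*15) - 13414 = (16 - 15/77) - 13414 = 1217/77 - 13414 = -1031661/77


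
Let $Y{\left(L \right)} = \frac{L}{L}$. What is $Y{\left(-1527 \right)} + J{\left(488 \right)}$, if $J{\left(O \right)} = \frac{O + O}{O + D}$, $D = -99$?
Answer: $\frac{1365}{389} \approx 3.509$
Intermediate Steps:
$J{\left(O \right)} = \frac{2 O}{-99 + O}$ ($J{\left(O \right)} = \frac{O + O}{O - 99} = \frac{2 O}{-99 + O}$)
$Y{\left(L \right)} = 1$
$Y{\left(-1527 \right)} + J{\left(488 \right)} = 1 + 2 \cdot 488 \frac{1}{-99 + 488} = 1 + 2 \cdot 488 \cdot \frac{1}{389} = 1 + \frac{976}{389} = \frac{1365}{389}$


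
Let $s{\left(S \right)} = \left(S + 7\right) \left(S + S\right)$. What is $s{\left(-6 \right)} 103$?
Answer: $-1236$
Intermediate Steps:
$s{\left(S \right)} = 2 S \left(7 + S\right)$ ($s{\left(S \right)} = \left(7 + S\right) 2 S = 2 S \left(7 + S\right)$)
$s{\left(-6 \right)} 103 = 2 \left(-6\right) \left(7 - 6\right) 103 = 2 \left(-6\right) 1 \cdot 103 = \left(-12\right) 103 = -1236$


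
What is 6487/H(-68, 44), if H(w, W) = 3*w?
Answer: -6487/204 ≈ -31.799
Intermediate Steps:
6487/H(-68, 44) = 6487/((3*(-68))) = 6487/(-204) = 6487*(-1/204) = -6487/204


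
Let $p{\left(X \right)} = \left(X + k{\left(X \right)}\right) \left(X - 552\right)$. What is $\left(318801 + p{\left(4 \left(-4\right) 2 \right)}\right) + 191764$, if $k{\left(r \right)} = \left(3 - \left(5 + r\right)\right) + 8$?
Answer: $507061$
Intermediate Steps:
$k{\left(r \right)} = 6 - r$ ($k{\left(r \right)} = \left(-2 - r\right) + 8 = 6 - r$)
$p{\left(X \right)} = -3312 + 6 X$ ($p{\left(X \right)} = \left(X - \left(-6 + X\right)\right) \left(X - 552\right) = 6 \left(-552 + X\right) = -3312 + 6 X$)
$\left(318801 + p{\left(4 \left(-4\right) 2 \right)}\right) + 191764 = \left(318801 - \left(3312 - 6 \cdot 4 \left(-4\right) 2\right)\right) + 191764 = \left(318801 - \left(3312 - 6 \left(\left(-16\right) 2\right)\right)\right) + 191764 = \left(318801 + \left(-3312 + 6 \left(-32\right)\right)\right) + 191764 = \left(318801 - 3504\right) + 191764 = 315297 + 191764 = 507061$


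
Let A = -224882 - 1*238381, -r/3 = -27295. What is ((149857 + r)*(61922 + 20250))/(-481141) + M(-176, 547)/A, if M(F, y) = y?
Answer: -8821780272149239/222894823083 ≈ -39578.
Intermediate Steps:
r = 81885 (r = -3*(-27295) = 81885)
A = -463263 (A = -224882 - 238381 = -463263)
((149857 + r)*(61922 + 20250))/(-481141) + M(-176, 547)/A = ((149857 + 81885)*(61922 + 20250))/(-481141) + 547/(-463263) = (231742*82172)*(-1/481141) + 547*(-1/463263) = 19042703624*(-1/481141) - 547/463263 = -19042703624/481141 - 547/463263 = -8821780272149239/222894823083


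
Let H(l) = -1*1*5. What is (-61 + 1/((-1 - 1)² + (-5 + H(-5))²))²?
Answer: 40233649/10816 ≈ 3719.8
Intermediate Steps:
H(l) = -5 (H(l) = -1*5 = -5)
(-61 + 1/((-1 - 1)² + (-5 + H(-5))²))² = (-61 + 1/((-1 - 1)² + (-5 - 5)²))² = (-61 + 1/((-2)² + (-10)²))² = (-61 + 1/(4 + 100))² = (-61 + 1/104)² = (-6343/104)² = 40233649/10816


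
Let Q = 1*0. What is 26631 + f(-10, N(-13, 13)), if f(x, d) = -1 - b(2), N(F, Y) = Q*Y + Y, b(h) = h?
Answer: 26628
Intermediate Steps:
Q = 0
N(F, Y) = Y (N(F, Y) = 0*Y + Y = 0 + Y = Y)
f(x, d) = -3 (f(x, d) = -1 - 1*2 = -1 - 2 = -3)
26631 + f(-10, N(-13, 13)) = 26631 - 3 = 26628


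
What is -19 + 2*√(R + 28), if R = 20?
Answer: -19 + 8*√3 ≈ -5.1436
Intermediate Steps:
-19 + 2*√(R + 28) = -19 + 2*√(20 + 28) = -19 + 2*√48 = -19 + 2*(4*√3) = -19 + 8*√3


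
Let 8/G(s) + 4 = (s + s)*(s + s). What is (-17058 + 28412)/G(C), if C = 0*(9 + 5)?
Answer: -5677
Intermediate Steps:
C = 0 (C = 0*14 = 0)
G(s) = 8/(-4 + 4*s²) (G(s) = 8/(-4 + (s + s)*(s + s)) = 8/(-4 + (2*s)*(2*s)) = 8/(-4 + 4*s²))
(-17058 + 28412)/G(C) = (-17058 + 28412)/((2/(-1 + 0²))) = 11354/((2/(-1 + 0))) = 11354/((2/(-1))) = 11354/((2*(-1))) = 11354/(-2) = 11354*(-½) = -5677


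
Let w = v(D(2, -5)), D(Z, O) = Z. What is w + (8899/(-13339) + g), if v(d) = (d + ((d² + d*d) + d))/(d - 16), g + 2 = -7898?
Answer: -737789027/93373 ≈ -7901.5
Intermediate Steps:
g = -7900 (g = -2 - 7898 = -7900)
v(d) = (2*d + 2*d²)/(-16 + d) (v(d) = (d + ((d² + d²) + d))/(-16 + d) = (d + (2*d² + d))/(-16 + d) = (d + (d + 2*d²))/(-16 + d) = (2*d + 2*d²)/(-16 + d))
w = -6/7 (w = 2*2*(1 + 2)/(-16 + 2) = 2*2*3/(-14) = 2*2*(-1/14)*3 = -6/7 ≈ -0.85714)
w + (8899/(-13339) + g) = -6/7 + (8899/(-13339) - 7900) = -6/7 + (8899*(-1/13339) - 7900) = -6/7 + (-8899/13339 - 7900) = -6/7 - 105386999/13339 = -737789027/93373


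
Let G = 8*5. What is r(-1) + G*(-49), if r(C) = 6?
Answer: -1954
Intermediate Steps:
G = 40
r(-1) + G*(-49) = 6 + 40*(-49) = 6 - 1960 = -1954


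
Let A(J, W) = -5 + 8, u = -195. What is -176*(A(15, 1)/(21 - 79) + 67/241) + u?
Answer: -1641199/6989 ≈ -234.83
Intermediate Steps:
A(J, W) = 3
-176*(A(15, 1)/(21 - 79) + 67/241) + u = -176*(3/(21 - 79) + 67/241) - 195 = -176*(3/(-58) + 67*(1/241)) - 195 = -176*(3*(-1/58) + 67/241) - 195 = -176*(-3/58 + 67/241) - 195 = -176*3163/13978 - 195 = -278344/6989 - 195 = -1641199/6989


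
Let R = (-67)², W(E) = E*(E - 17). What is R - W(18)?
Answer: 4471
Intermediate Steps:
W(E) = E*(-17 + E)
R = 4489
R - W(18) = 4489 - 18*(-17 + 18) = 4489 - 18 = 4471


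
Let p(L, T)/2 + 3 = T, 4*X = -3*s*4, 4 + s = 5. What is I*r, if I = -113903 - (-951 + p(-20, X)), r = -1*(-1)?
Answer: -112940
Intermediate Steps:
s = 1 (s = -4 + 5 = 1)
X = -3 (X = (-3*1*4)/4 = (-3*4)/4 = (¼)*(-12) = -3)
p(L, T) = -6 + 2*T
r = 1
I = -112940 (I = -113903 - (-951 + (-6 + 2*(-3))) = -113903 - (-951 + (-6 - 6)) = -113903 - (-951 - 12) = -113903 - 1*(-963) = -113903 + 963 = -112940)
I*r = -112940*1 = -112940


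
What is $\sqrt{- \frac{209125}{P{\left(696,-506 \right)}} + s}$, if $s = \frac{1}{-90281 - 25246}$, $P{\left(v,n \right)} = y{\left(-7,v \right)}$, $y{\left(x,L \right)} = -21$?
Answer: $\frac{\sqrt{14767641502122}}{38509} \approx 99.792$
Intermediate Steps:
$P{\left(v,n \right)} = -21$
$s = - \frac{1}{115527}$ ($s = \frac{1}{-115527} = - \frac{1}{115527} \approx -8.656 \cdot 10^{-6}$)
$\sqrt{- \frac{209125}{P{\left(696,-506 \right)}} + s} = \sqrt{- \frac{209125}{-21} - \frac{1}{115527}} = \sqrt{\left(-209125\right) \left(- \frac{1}{21}\right) - \frac{1}{115527}} = \sqrt{\frac{29875}{3} - \frac{1}{115527}} = \sqrt{\frac{383485458}{38509}} = \frac{\sqrt{14767641502122}}{38509}$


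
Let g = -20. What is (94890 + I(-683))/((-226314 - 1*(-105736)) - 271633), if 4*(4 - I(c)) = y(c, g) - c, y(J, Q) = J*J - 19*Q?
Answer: 21994/392211 ≈ 0.056077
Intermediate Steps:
y(J, Q) = J**2 - 19*Q
I(c) = -91 - c**2/4 + c/4 (I(c) = 4 - ((c**2 - 19*(-20)) - c)/4 = 4 - ((c**2 + 380) - c)/4 = 4 - ((380 + c**2) - c)/4 = 4 - (380 + c**2 - c)/4 = 4 + (-95 - c**2/4 + c/4) = -91 - c**2/4 + c/4)
(94890 + I(-683))/((-226314 - 1*(-105736)) - 271633) = (94890 + (-91 - 1/4*(-683)**2 + (1/4)*(-683)))/((-226314 - 1*(-105736)) - 271633) = (94890 + (-91 - 1/4*466489 - 683/4))/((-226314 + 105736) - 271633) = (94890 + (-91 - 466489/4 - 683/4))/(-120578 - 271633) = (94890 - 116884)/(-392211) = -21994*(-1/392211) = 21994/392211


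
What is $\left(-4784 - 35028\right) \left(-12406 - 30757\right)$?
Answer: $1718405356$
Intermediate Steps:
$\left(-4784 - 35028\right) \left(-12406 - 30757\right) = \left(-4784 - 35028\right) \left(-43163\right) = \left(-39812\right) \left(-43163\right) = 1718405356$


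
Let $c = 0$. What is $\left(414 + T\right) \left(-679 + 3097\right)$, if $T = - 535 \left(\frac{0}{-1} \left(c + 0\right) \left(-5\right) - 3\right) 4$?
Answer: $16524612$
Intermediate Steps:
$T = 6420$ ($T = - 535 \left(\frac{0}{-1} \left(0 + 0\right) \left(-5\right) - 3\right) 4 = - 535 \left(0 \left(-1\right) 0 \left(-5\right) - 3\right) 4 = - 535 \left(0 \cdot 0 \left(-5\right) - 3\right) 4 = - 535 \left(0 \left(-5\right) - 3\right) 4 = - 535 \left(0 - 3\right) 4 = - 535 \left(\left(-3\right) 4\right) = \left(-535\right) \left(-12\right) = 6420$)
$\left(414 + T\right) \left(-679 + 3097\right) = \left(414 + 6420\right) \left(-679 + 3097\right) = 6834 \cdot 2418 = 16524612$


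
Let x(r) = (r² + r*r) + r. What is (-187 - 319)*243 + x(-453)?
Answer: 287007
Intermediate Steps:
x(r) = r + 2*r² (x(r) = (r² + r²) + r = 2*r² + r = r + 2*r²)
(-187 - 319)*243 + x(-453) = (-187 - 319)*243 - 453*(1 + 2*(-453)) = -506*243 - 453*(1 - 906) = -122958 - 453*(-905) = -122958 + 409965 = 287007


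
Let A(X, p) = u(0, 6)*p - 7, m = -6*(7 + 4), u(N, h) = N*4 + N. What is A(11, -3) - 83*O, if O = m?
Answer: 5471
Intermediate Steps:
u(N, h) = 5*N (u(N, h) = 4*N + N = 5*N)
m = -66 (m = -6*11 = -66)
O = -66
A(X, p) = -7 (A(X, p) = (5*0)*p - 7 = 0*p - 7 = 0 - 7 = -7)
A(11, -3) - 83*O = -7 - 83*(-66) = -7 + 5478 = 5471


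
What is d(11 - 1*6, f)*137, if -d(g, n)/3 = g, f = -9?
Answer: -2055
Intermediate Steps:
d(g, n) = -3*g
d(11 - 1*6, f)*137 = -3*(11 - 1*6)*137 = -3*(11 - 6)*137 = -3*5*137 = -15*137 = -2055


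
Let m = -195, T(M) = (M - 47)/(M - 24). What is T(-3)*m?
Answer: -3250/9 ≈ -361.11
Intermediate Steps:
T(M) = (-47 + M)/(-24 + M)
T(-3)*m = ((-47 - 3)/(-24 - 3))*(-195) = (-50/(-27))*(-195) = -1/27*(-50)*(-195) = (50/27)*(-195) = -3250/9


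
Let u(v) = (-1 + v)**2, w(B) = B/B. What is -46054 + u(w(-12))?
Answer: -46054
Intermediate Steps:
w(B) = 1
-46054 + u(w(-12)) = -46054 + (-1 + 1)**2 = -46054 + 0**2 = -46054 + 0 = -46054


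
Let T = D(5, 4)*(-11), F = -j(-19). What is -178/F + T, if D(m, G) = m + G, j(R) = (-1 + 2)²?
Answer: 79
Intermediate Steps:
j(R) = 1 (j(R) = 1² = 1)
D(m, G) = G + m
F = -1 (F = -1*1 = -1)
T = -99 (T = (4 + 5)*(-11) = 9*(-11) = -99)
-178/F + T = -178/(-1) - 99 = -178*(-1) - 99 = 178 - 99 = 79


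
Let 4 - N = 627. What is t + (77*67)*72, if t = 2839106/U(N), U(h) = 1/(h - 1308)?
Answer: -5481942238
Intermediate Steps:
N = -623 (N = 4 - 1*627 = 4 - 627 = -623)
U(h) = 1/(-1308 + h)
t = -5482313686 (t = 2839106/(1/(-1308 - 623)) = 2839106/(1/(-1931)) = 2839106/(-1/1931) = 2839106*(-1931) = -5482313686)
t + (77*67)*72 = -5482313686 + (77*67)*72 = -5482313686 + 5159*72 = -5482313686 + 371448 = -5481942238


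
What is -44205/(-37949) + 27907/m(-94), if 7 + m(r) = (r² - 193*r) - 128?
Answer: 2245637558/1018665007 ≈ 2.2045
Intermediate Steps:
m(r) = -135 + r² - 193*r (m(r) = -7 + ((r² - 193*r) - 128) = -7 + (-128 + r² - 193*r) = -135 + r² - 193*r)
-44205/(-37949) + 27907/m(-94) = -44205/(-37949) + 27907/(-135 + (-94)² - 193*(-94)) = -44205*(-1/37949) + 27907/(-135 + 8836 + 18142) = 44205/37949 + 27907/26843 = 2245637558/1018665007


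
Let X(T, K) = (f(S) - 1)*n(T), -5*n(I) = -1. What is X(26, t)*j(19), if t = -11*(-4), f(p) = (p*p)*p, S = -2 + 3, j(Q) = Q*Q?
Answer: 0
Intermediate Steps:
n(I) = ⅕ (n(I) = -⅕*(-1) = ⅕)
j(Q) = Q²
S = 1
f(p) = p³ (f(p) = p²*p = p³)
t = 44
X(T, K) = 0 (X(T, K) = (1³ - 1)*(⅕) = (1 - 1)*(⅕) = 0*(⅕) = 0)
X(26, t)*j(19) = 0*19² = 0*361 = 0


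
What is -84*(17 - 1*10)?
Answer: -588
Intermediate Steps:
-84*(17 - 1*10) = -84*(17 - 10) = -84*7 = -588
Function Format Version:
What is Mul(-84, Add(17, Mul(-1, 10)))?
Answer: -588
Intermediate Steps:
Mul(-84, Add(17, Mul(-1, 10))) = Mul(-84, Add(17, -10)) = Mul(-84, 7) = -588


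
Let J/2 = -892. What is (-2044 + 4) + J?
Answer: -3824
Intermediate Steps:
J = -1784 (J = 2*(-892) = -1784)
(-2044 + 4) + J = (-2044 + 4) - 1784 = -2040 - 1784 = -3824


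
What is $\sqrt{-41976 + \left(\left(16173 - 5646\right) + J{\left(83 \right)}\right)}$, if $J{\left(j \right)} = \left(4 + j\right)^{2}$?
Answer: $2 i \sqrt{5970} \approx 154.53 i$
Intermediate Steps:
$\sqrt{-41976 + \left(\left(16173 - 5646\right) + J{\left(83 \right)}\right)} = \sqrt{-41976 + \left(\left(16173 - 5646\right) + \left(4 + 83\right)^{2}\right)} = \sqrt{-41976 + \left(10527 + 87^{2}\right)} = \sqrt{-41976 + \left(10527 + 7569\right)} = \sqrt{-41976 + 18096} = \sqrt{-23880} = 2 i \sqrt{5970}$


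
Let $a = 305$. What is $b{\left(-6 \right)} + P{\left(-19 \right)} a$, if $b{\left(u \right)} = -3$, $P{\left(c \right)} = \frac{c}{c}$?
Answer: $302$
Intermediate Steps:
$P{\left(c \right)} = 1$
$b{\left(-6 \right)} + P{\left(-19 \right)} a = -3 + 1 \cdot 305 = -3 + 305 = 302$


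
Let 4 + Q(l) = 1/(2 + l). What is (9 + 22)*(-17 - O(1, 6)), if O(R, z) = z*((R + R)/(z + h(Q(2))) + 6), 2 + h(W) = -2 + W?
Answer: -10013/7 ≈ -1430.4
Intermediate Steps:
Q(l) = -4 + 1/(2 + l)
h(W) = -4 + W (h(W) = -2 + (-2 + W) = -4 + W)
O(R, z) = z*(6 + 2*R/(-31/4 + z)) (O(R, z) = z*((R + R)/(z + (-4 + (-7 - 4*2)/(2 + 2))) + 6) = z*((2*R)/(z + (-4 + (-7 - 8)/4)) + 6) = z*((2*R)/(z + (-4 + (¼)*(-15))) + 6) = z*((2*R)/(z + (-4 - 15/4)) + 6) = z*((2*R)/(z - 31/4) + 6) = z*((2*R)/(-31/4 + z) + 6) = z*(2*R/(-31/4 + z) + 6) = z*(6 + 2*R/(-31/4 + z)))
(9 + 22)*(-17 - O(1, 6)) = (9 + 22)*(-17 - 2*6*(-93 + 4*1 + 12*6)/(-31 + 4*6)) = 31*(-17 - 2*6*(-93 + 4 + 72)/(-31 + 24)) = 31*(-17 - 2*6*(-17)/(-7)) = 31*(-17 - 2*6*(-1)*(-17)/7) = 31*(-17 - 1*204/7) = 31*(-17 - 204/7) = 31*(-323/7) = -10013/7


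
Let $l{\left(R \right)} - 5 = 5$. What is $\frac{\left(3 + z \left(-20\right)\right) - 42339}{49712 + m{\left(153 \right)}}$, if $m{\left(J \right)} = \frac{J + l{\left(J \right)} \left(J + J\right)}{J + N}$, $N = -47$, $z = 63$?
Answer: $- \frac{4621176}{5272685} \approx -0.87644$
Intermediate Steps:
$l{\left(R \right)} = 10$ ($l{\left(R \right)} = 5 + 5 = 10$)
$m{\left(J \right)} = \frac{21 J}{-47 + J}$ ($m{\left(J \right)} = \frac{J + 10 \left(J + J\right)}{J - 47} = \frac{J + 10 \cdot 2 J}{-47 + J} = \frac{J + 20 J}{-47 + J} = \frac{21 J}{-47 + J}$)
$\frac{\left(3 + z \left(-20\right)\right) - 42339}{49712 + m{\left(153 \right)}} = \frac{\left(3 + 63 \left(-20\right)\right) - 42339}{49712 + 21 \cdot 153 \frac{1}{-47 + 153}} = \frac{\left(3 - 1260\right) - 42339}{49712 + 21 \cdot 153 \cdot \frac{1}{106}} = \frac{-1257 - 42339}{49712 + 21 \cdot 153 \cdot \frac{1}{106}} = - \frac{43596}{49712 + \frac{3213}{106}} = - \frac{43596}{\frac{5272685}{106}} = \left(-43596\right) \frac{106}{5272685} = - \frac{4621176}{5272685}$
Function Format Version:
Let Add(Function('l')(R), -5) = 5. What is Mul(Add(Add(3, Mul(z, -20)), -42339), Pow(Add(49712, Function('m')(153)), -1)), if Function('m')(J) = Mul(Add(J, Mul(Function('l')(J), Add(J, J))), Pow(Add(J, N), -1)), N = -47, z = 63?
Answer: Rational(-4621176, 5272685) ≈ -0.87644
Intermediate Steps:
Function('l')(R) = 10 (Function('l')(R) = Add(5, 5) = 10)
Function('m')(J) = Mul(21, J, Pow(Add(-47, J), -1)) (Function('m')(J) = Mul(Add(J, Mul(10, Add(J, J))), Pow(Add(J, -47), -1)) = Mul(Add(J, Mul(10, Mul(2, J))), Pow(Add(-47, J), -1)) = Mul(Add(J, Mul(20, J)), Pow(Add(-47, J), -1)) = Mul(Mul(21, J), Pow(Add(-47, J), -1)) = Mul(21, J, Pow(Add(-47, J), -1)))
Mul(Add(Add(3, Mul(z, -20)), -42339), Pow(Add(49712, Function('m')(153)), -1)) = Mul(Add(Add(3, Mul(63, -20)), -42339), Pow(Add(49712, Mul(21, 153, Pow(Add(-47, 153), -1))), -1)) = Mul(Add(Add(3, -1260), -42339), Pow(Add(49712, Mul(21, 153, Pow(106, -1))), -1)) = Mul(Add(-1257, -42339), Pow(Add(49712, Mul(21, 153, Rational(1, 106))), -1)) = Mul(-43596, Pow(Add(49712, Rational(3213, 106)), -1)) = Mul(-43596, Pow(Rational(5272685, 106), -1)) = Mul(-43596, Rational(106, 5272685)) = Rational(-4621176, 5272685)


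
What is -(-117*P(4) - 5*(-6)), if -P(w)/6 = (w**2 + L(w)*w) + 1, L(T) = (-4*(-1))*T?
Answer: -56892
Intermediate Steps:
L(T) = 4*T
P(w) = -6 - 30*w**2 (P(w) = -6*((w**2 + (4*w)*w) + 1) = -6*((w**2 + 4*w**2) + 1) = -6*(5*w**2 + 1) = -6*(1 + 5*w**2) = -6 - 30*w**2)
-(-117*P(4) - 5*(-6)) = -(-117*(-6 - 30*4**2) - 5*(-6)) = -(-117*(-6 - 30*16) + 30) = -(-117*(-6 - 480) + 30) = -(-117*(-486) + 30) = -(56862 + 30) = -1*56892 = -56892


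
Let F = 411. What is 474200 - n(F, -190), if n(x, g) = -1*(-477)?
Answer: 473723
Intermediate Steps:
n(x, g) = 477
474200 - n(F, -190) = 474200 - 1*477 = 474200 - 477 = 473723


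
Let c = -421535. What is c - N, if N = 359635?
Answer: -781170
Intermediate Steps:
c - N = -421535 - 1*359635 = -421535 - 359635 = -781170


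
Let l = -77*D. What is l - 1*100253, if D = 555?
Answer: -142988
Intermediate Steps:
l = -42735 (l = -77*555 = -42735)
l - 1*100253 = -42735 - 1*100253 = -42735 - 100253 = -142988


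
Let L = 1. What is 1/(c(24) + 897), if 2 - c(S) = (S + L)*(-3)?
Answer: 1/974 ≈ 0.0010267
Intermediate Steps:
c(S) = 5 + 3*S (c(S) = 2 - (S + 1)*(-3) = 2 - (1 + S)*(-3) = 2 - (-3 - 3*S) = 2 + (3 + 3*S) = 5 + 3*S)
1/(c(24) + 897) = 1/((5 + 3*24) + 897) = 1/((5 + 72) + 897) = 1/(77 + 897) = 1/974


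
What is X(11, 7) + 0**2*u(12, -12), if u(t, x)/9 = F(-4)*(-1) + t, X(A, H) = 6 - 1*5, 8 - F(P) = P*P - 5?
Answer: 1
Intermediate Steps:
F(P) = 13 - P**2 (F(P) = 8 - (P*P - 5) = 8 - (P**2 - 5) = 8 - (-5 + P**2) = 8 + (5 - P**2) = 13 - P**2)
X(A, H) = 1 (X(A, H) = 6 - 5 = 1)
u(t, x) = 27 + 9*t (u(t, x) = 9*((13 - 1*(-4)**2)*(-1) + t) = 9*((13 - 1*16)*(-1) + t) = 9*((13 - 16)*(-1) + t) = 9*(-3*(-1) + t) = 9*(3 + t) = 27 + 9*t)
X(11, 7) + 0**2*u(12, -12) = 1 + 0**2*(27 + 9*12) = 1 + 0*(27 + 108) = 1 + 0*135 = 1 + 0 = 1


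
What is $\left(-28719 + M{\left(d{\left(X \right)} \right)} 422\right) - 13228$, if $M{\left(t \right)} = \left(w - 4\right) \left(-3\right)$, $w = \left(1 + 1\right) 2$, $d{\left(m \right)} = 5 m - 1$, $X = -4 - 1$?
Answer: $-41947$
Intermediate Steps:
$X = -5$ ($X = -4 - 1 = -5$)
$d{\left(m \right)} = -1 + 5 m$
$w = 4$ ($w = 2 \cdot 2 = 4$)
$M{\left(t \right)} = 0$ ($M{\left(t \right)} = \left(4 - 4\right) \left(-3\right) = 0 \left(-3\right) = 0$)
$\left(-28719 + M{\left(d{\left(X \right)} \right)} 422\right) - 13228 = \left(-28719 + 0 \cdot 422\right) - 13228 = \left(-28719 + 0\right) - 13228 = -28719 - 13228 = -41947$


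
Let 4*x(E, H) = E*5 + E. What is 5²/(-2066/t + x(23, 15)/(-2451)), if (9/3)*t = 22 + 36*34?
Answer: -5089910/1015619 ≈ -5.0116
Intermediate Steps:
x(E, H) = 3*E/2 (x(E, H) = (E*5 + E)/4 = (5*E + E)/4 = (6*E)/4 = 3*E/2)
t = 1246/3 (t = (22 + 36*34)/3 = (22 + 1224)/3 = (⅓)*1246 = 1246/3 ≈ 415.33)
5²/(-2066/t + x(23, 15)/(-2451)) = 5²/(-2066/1246/3 + ((3/2)*23)/(-2451)) = 25/(-2066*3/1246 + (69/2)*(-1/2451)) = 25/(-3099/623 - 23/1634) = 25/(-5078095/1017982) = 25*(-1017982/5078095) = -5089910/1015619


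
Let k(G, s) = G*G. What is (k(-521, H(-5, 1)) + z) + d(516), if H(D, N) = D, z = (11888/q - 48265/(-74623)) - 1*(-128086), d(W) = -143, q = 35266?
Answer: 525521688562713/1315827359 ≈ 3.9939e+5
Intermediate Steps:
z = 168540357720731/1315827359 (z = (11888/35266 - 48265/(-74623)) - 1*(-128086) = (11888*(1/35266) - 48265*(-1/74623)) + 128086 = (5944/17633 + 48265/74623) + 128086 = 1294615857/1315827359 + 128086 = 168540357720731/1315827359 ≈ 1.2809e+5)
k(G, s) = G²
(k(-521, H(-5, 1)) + z) + d(516) = ((-521)² + 168540357720731/1315827359) - 143 = (271441 + 168540357720731/1315827359) - 143 = 525709851875050/1315827359 - 143 = 525521688562713/1315827359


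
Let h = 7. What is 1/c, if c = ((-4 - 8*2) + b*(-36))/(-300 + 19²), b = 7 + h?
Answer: -61/524 ≈ -0.11641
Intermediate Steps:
b = 14 (b = 7 + 7 = 14)
c = -524/61 (c = ((-4 - 8*2) + 14*(-36))/(-300 + 19²) = ((-4 - 16) - 504)/(-300 + 361) = (-20 - 504)/61 = -524*1/61 = -524/61 ≈ -8.5902)
1/c = 1/(-524/61) = -61/524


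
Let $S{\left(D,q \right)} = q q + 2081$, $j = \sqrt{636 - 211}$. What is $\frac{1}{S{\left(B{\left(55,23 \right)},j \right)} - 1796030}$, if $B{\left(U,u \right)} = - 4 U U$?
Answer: $- \frac{1}{1793524} \approx -5.5756 \cdot 10^{-7}$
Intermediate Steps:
$B{\left(U,u \right)} = - 4 U^{2}$
$j = 5 \sqrt{17}$ ($j = \sqrt{425} = 5 \sqrt{17} \approx 20.616$)
$S{\left(D,q \right)} = 2081 + q^{2}$ ($S{\left(D,q \right)} = q^{2} + 2081 = 2081 + q^{2}$)
$\frac{1}{S{\left(B{\left(55,23 \right)},j \right)} - 1796030} = \frac{1}{\left(2081 + \left(5 \sqrt{17}\right)^{2}\right) - 1796030} = \frac{1}{\left(2081 + 425\right) - 1796030} = \frac{1}{2506 - 1796030} = \frac{1}{-1793524} = - \frac{1}{1793524}$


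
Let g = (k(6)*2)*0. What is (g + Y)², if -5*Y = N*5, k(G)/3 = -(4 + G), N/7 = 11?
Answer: 5929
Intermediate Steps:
N = 77 (N = 7*11 = 77)
k(G) = -12 - 3*G (k(G) = 3*(-(4 + G)) = 3*(-4 - G) = -12 - 3*G)
g = 0 (g = ((-12 - 3*6)*2)*0 = ((-12 - 18)*2)*0 = -30*2*0 = -60*0 = 0)
Y = -77 (Y = -77*5/5 = -⅕*385 = -77)
(g + Y)² = (0 - 77)² = (-77)² = 5929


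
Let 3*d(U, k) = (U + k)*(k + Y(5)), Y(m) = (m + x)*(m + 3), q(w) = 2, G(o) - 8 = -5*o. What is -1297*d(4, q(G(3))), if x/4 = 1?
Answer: -191956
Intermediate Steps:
x = 4 (x = 4*1 = 4)
G(o) = 8 - 5*o
Y(m) = (3 + m)*(4 + m) (Y(m) = (m + 4)*(m + 3) = (4 + m)*(3 + m) = (3 + m)*(4 + m))
d(U, k) = (72 + k)*(U + k)/3 (d(U, k) = ((U + k)*(k + (12 + 5**2 + 7*5)))/3 = ((U + k)*(k + (12 + 25 + 35)))/3 = ((U + k)*(k + 72))/3 = ((U + k)*(72 + k))/3 = ((72 + k)*(U + k))/3 = (72 + k)*(U + k)/3)
-1297*d(4, q(G(3))) = -1297*(24*4 + 24*2 + (1/3)*2**2 + (1/3)*4*2) = -1297*(96 + 48 + (1/3)*4 + 8/3) = -1297*(96 + 48 + 4/3 + 8/3) = -1297*148 = -191956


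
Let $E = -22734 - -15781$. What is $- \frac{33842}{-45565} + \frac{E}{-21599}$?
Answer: $\frac{1047766803}{984158435} \approx 1.0646$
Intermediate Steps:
$E = -6953$ ($E = -22734 + 15781 = -6953$)
$- \frac{33842}{-45565} + \frac{E}{-21599} = - \frac{33842}{-45565} - \frac{6953}{-21599} = \left(-33842\right) \left(- \frac{1}{45565}\right) - - \frac{6953}{21599} = \frac{33842}{45565} + \frac{6953}{21599} = \frac{1047766803}{984158435}$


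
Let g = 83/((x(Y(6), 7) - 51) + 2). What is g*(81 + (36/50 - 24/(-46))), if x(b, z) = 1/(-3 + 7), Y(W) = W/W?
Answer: -5233316/37375 ≈ -140.02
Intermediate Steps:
Y(W) = 1
x(b, z) = ¼ (x(b, z) = 1/4 = ¼)
g = -332/195 (g = 83/((¼ - 51) + 2) = 83/(-203/4 + 2) = 83/(-195/4) = 83*(-4/195) = -332/195 ≈ -1.7026)
g*(81 + (36/50 - 24/(-46))) = -332*(81 + (36/50 - 24/(-46)))/195 = -332*(81 + (36*(1/50) - 24*(-1/46)))/195 = -332*(81 + (18/25 + 12/23))/195 = -332*(81 + 714/575)/195 = -332/195*47289/575 = -5233316/37375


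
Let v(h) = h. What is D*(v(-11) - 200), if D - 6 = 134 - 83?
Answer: -12027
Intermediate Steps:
D = 57 (D = 6 + (134 - 83) = 6 + 51 = 57)
D*(v(-11) - 200) = 57*(-11 - 200) = 57*(-211) = -12027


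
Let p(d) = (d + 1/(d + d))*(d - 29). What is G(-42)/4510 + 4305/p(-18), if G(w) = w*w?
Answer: 34216686/6253115 ≈ 5.4719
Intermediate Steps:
G(w) = w**2
p(d) = (-29 + d)*(d + 1/(2*d)) (p(d) = (d + 1/(2*d))*(-29 + d) = (-29 + d)*(d + 1/(2*d)))
G(-42)/4510 + 4305/p(-18) = (-42)**2/4510 + 4305/(1/2 + (-18)**2 - 29*(-18) - 29/2/(-18)) = 1764*(1/4510) + 4305/(1/2 + 324 + 522 - 29/2*(-1/18)) = 882/2255 + 4305/(1/2 + 324 + 522 + 29/36) = 882/2255 + 4305/(30503/36) = 882/2255 + 4305*(36/30503) = 882/2255 + 154980/30503 = 34216686/6253115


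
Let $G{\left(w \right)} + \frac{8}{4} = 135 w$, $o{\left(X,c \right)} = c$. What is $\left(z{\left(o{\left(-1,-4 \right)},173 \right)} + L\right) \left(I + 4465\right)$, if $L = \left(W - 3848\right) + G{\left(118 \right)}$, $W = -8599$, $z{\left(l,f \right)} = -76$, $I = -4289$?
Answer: $599280$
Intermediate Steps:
$G{\left(w \right)} = -2 + 135 w$
$L = 3481$ ($L = \left(-8599 - 3848\right) + \left(-2 + 135 \cdot 118\right) = -12447 + \left(-2 + 15930\right) = -12447 + 15928 = 3481$)
$\left(z{\left(o{\left(-1,-4 \right)},173 \right)} + L\right) \left(I + 4465\right) = \left(-76 + 3481\right) \left(-4289 + 4465\right) = 3405 \cdot 176 = 599280$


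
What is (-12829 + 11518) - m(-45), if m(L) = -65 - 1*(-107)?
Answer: -1353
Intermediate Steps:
m(L) = 42 (m(L) = -65 + 107 = 42)
(-12829 + 11518) - m(-45) = (-12829 + 11518) - 1*42 = -1311 - 42 = -1353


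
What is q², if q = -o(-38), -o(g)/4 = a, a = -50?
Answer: 40000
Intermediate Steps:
o(g) = 200 (o(g) = -4*(-50) = 200)
q = -200 (q = -1*200 = -200)
q² = (-200)² = 40000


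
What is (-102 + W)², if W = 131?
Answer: 841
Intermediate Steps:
(-102 + W)² = (-102 + 131)² = 29² = 841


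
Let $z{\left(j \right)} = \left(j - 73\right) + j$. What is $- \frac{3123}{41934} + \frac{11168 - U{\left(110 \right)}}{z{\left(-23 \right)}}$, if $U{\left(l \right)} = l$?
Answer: $- \frac{154692603}{1663382} \approx -92.999$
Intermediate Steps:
$z{\left(j \right)} = -73 + 2 j$ ($z{\left(j \right)} = \left(-73 + j\right) + j = -73 + 2 j$)
$- \frac{3123}{41934} + \frac{11168 - U{\left(110 \right)}}{z{\left(-23 \right)}} = - \frac{3123}{41934} + \frac{11168 - 110}{-73 + 2 \left(-23\right)} = \left(-3123\right) \frac{1}{41934} + \frac{11168 - 110}{-73 - 46} = - \frac{1041}{13978} + \frac{11058}{-119} = - \frac{1041}{13978} + 11058 \left(- \frac{1}{119}\right) = - \frac{1041}{13978} - \frac{11058}{119} = - \frac{154692603}{1663382}$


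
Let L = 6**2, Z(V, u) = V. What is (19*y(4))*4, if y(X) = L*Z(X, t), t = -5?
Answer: 10944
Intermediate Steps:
L = 36
y(X) = 36*X
(19*y(4))*4 = (19*(36*4))*4 = (19*144)*4 = 2736*4 = 10944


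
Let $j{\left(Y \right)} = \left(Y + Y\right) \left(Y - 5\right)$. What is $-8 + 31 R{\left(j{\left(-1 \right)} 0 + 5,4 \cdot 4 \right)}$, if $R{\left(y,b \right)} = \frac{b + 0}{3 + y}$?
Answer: $54$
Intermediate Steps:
$j{\left(Y \right)} = 2 Y \left(-5 + Y\right)$
$R{\left(y,b \right)} = \frac{b}{3 + y}$
$-8 + 31 R{\left(j{\left(-1 \right)} 0 + 5,4 \cdot 4 \right)} = -8 + 31 \frac{4 \cdot 4}{3 + \left(2 \left(-1\right) \left(-5 - 1\right) 0 + 5\right)} = -8 + 31 \frac{16}{3 + \left(2 \left(-1\right) \left(-6\right) 0 + 5\right)} = -8 + 31 \frac{16}{3 + \left(12 \cdot 0 + 5\right)} = -8 + 31 \frac{16}{3 + \left(0 + 5\right)} = -8 + 31 \frac{16}{3 + 5} = -8 + 31 \cdot \frac{16}{8} = -8 + 31 \cdot 16 \cdot \frac{1}{8} = -8 + 31 \cdot 2 = -8 + 62 = 54$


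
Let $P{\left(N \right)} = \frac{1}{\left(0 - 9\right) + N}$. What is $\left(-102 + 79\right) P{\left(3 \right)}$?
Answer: $\frac{23}{6} \approx 3.8333$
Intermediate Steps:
$P{\left(N \right)} = \frac{1}{-9 + N}$ ($P{\left(N \right)} = \frac{1}{\left(0 - 9\right) + N} = \frac{1}{-9 + N}$)
$\left(-102 + 79\right) P{\left(3 \right)} = \frac{-102 + 79}{-9 + 3} = - \frac{23}{-6} = \left(-23\right) \left(- \frac{1}{6}\right) = \frac{23}{6}$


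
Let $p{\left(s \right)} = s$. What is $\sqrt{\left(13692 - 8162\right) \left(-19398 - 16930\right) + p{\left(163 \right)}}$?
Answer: $i \sqrt{200893677} \approx 14174.0 i$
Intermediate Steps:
$\sqrt{\left(13692 - 8162\right) \left(-19398 - 16930\right) + p{\left(163 \right)}} = \sqrt{\left(13692 - 8162\right) \left(-19398 - 16930\right) + 163} = \sqrt{5530 \left(-36328\right) + 163} = \sqrt{-200893840 + 163} = \sqrt{-200893677} = i \sqrt{200893677}$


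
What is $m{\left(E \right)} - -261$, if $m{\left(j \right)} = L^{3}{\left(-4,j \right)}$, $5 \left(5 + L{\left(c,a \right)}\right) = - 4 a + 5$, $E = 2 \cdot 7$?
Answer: $- \frac{406351}{125} \approx -3250.8$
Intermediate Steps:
$E = 14$
$L{\left(c,a \right)} = -4 - \frac{4 a}{5}$ ($L{\left(c,a \right)} = -5 + \frac{- 4 a + 5}{5} = -5 + \frac{5 - 4 a}{5} = -5 - \left(-1 + \frac{4 a}{5}\right) = -4 - \frac{4 a}{5}$)
$m{\left(j \right)} = \left(-4 - \frac{4 j}{5}\right)^{3}$
$m{\left(E \right)} - -261 = - \frac{64 \left(5 + 14\right)^{3}}{125} - -261 = - \frac{64 \cdot 19^{3}}{125} + 261 = \left(- \frac{64}{125}\right) 6859 + 261 = - \frac{438976}{125} + 261 = - \frac{406351}{125}$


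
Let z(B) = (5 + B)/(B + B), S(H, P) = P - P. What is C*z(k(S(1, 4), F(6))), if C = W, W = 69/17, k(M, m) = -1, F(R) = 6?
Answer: -138/17 ≈ -8.1176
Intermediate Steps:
S(H, P) = 0
z(B) = (5 + B)/(2*B) (z(B) = (5 + B)/((2*B)) = (5 + B)*(1/(2*B)) = (5 + B)/(2*B))
W = 69/17 (W = (1/17)*69 = 69/17 ≈ 4.0588)
C = 69/17 ≈ 4.0588
C*z(k(S(1, 4), F(6))) = 69*((1/2)*(5 - 1)/(-1))/17 = 69*((1/2)*(-1)*4)/17 = (69/17)*(-2) = -138/17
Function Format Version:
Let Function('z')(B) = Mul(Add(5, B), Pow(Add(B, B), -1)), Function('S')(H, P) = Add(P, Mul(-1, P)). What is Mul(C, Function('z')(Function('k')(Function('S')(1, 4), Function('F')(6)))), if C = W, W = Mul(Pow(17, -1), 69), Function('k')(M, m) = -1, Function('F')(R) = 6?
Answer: Rational(-138, 17) ≈ -8.1176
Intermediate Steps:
Function('S')(H, P) = 0
Function('z')(B) = Mul(Rational(1, 2), Pow(B, -1), Add(5, B)) (Function('z')(B) = Mul(Add(5, B), Pow(Mul(2, B), -1)) = Mul(Add(5, B), Mul(Rational(1, 2), Pow(B, -1))) = Mul(Rational(1, 2), Pow(B, -1), Add(5, B)))
W = Rational(69, 17) (W = Mul(Rational(1, 17), 69) = Rational(69, 17) ≈ 4.0588)
C = Rational(69, 17) ≈ 4.0588
Mul(C, Function('z')(Function('k')(Function('S')(1, 4), Function('F')(6)))) = Mul(Rational(69, 17), Mul(Rational(1, 2), Pow(-1, -1), Add(5, -1))) = Mul(Rational(69, 17), Mul(Rational(1, 2), -1, 4)) = Mul(Rational(69, 17), -2) = Rational(-138, 17)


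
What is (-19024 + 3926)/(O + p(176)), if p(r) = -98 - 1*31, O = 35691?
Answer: -7549/17781 ≈ -0.42455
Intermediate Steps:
p(r) = -129 (p(r) = -98 - 31 = -129)
(-19024 + 3926)/(O + p(176)) = (-19024 + 3926)/(35691 - 129) = -15098/35562 = -15098*1/35562 = -7549/17781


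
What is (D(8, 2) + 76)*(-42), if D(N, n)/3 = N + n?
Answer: -4452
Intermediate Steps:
D(N, n) = 3*N + 3*n (D(N, n) = 3*(N + n) = 3*N + 3*n)
(D(8, 2) + 76)*(-42) = ((3*8 + 3*2) + 76)*(-42) = ((24 + 6) + 76)*(-42) = (30 + 76)*(-42) = 106*(-42) = -4452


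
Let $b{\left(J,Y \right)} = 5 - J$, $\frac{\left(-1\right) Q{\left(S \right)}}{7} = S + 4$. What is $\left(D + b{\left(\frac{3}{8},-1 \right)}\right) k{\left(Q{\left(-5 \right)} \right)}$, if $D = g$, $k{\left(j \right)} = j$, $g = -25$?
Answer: $- \frac{1141}{8} \approx -142.63$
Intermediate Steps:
$Q{\left(S \right)} = -28 - 7 S$ ($Q{\left(S \right)} = - 7 \left(S + 4\right) = - 7 \left(4 + S\right) = -28 - 7 S$)
$D = -25$
$\left(D + b{\left(\frac{3}{8},-1 \right)}\right) k{\left(Q{\left(-5 \right)} \right)} = \left(-25 + \left(5 - \frac{3}{8}\right)\right) \left(-28 - -35\right) = \left(-25 + \left(5 - 3 \cdot \frac{1}{8}\right)\right) \left(-28 + 35\right) = \left(-25 + \left(5 - \frac{3}{8}\right)\right) 7 = \left(-25 + \frac{37}{8}\right) 7 = \left(- \frac{163}{8}\right) 7 = - \frac{1141}{8}$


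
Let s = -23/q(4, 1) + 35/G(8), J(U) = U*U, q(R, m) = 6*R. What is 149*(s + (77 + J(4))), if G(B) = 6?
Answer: 116667/8 ≈ 14583.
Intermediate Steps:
J(U) = U**2
s = 39/8 (s = -23/(6*4) + 35/6 = -23/24 + 35*(1/6) = -23*1/24 + 35/6 = -23/24 + 35/6 = 39/8 ≈ 4.8750)
149*(s + (77 + J(4))) = 149*(39/8 + (77 + 4**2)) = 149*(39/8 + (77 + 16)) = 149*(39/8 + 93) = 149*(783/8) = 116667/8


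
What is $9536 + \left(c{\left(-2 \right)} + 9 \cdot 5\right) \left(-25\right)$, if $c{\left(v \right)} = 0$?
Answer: $8411$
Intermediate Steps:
$9536 + \left(c{\left(-2 \right)} + 9 \cdot 5\right) \left(-25\right) = 9536 + \left(0 + 9 \cdot 5\right) \left(-25\right) = 9536 + \left(0 + 45\right) \left(-25\right) = 9536 + 45 \left(-25\right) = 9536 - 1125 = 8411$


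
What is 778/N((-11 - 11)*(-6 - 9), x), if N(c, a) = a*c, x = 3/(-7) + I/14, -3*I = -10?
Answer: -2723/220 ≈ -12.377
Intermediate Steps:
I = 10/3 (I = -⅓*(-10) = 10/3 ≈ 3.3333)
x = -4/21 (x = 3/(-7) + (10/3)/14 = 3*(-⅐) + (10/3)*(1/14) = -3/7 + 5/21 = -4/21 ≈ -0.19048)
778/N((-11 - 11)*(-6 - 9), x) = 778/((-4*(-11 - 11)*(-6 - 9)/21)) = 778/((-(-88)*(-15)/21)) = 778/((-4/21*330)) = 778/(-440/7) = 778*(-7/440) = -2723/220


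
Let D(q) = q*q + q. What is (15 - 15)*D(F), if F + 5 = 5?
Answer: 0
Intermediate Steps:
F = 0 (F = -5 + 5 = 0)
D(q) = q + q**2 (D(q) = q**2 + q = q + q**2)
(15 - 15)*D(F) = (15 - 15)*(0*(1 + 0)) = 0*(0*1) = 0*0 = 0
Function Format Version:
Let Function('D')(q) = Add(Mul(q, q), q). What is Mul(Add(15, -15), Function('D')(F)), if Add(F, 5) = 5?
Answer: 0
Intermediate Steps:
F = 0 (F = Add(-5, 5) = 0)
Function('D')(q) = Add(q, Pow(q, 2)) (Function('D')(q) = Add(Pow(q, 2), q) = Add(q, Pow(q, 2)))
Mul(Add(15, -15), Function('D')(F)) = Mul(Add(15, -15), Mul(0, Add(1, 0))) = Mul(0, Mul(0, 1)) = Mul(0, 0) = 0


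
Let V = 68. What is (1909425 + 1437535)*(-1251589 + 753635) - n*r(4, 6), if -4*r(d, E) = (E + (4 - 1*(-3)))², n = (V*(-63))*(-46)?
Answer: -1666623793886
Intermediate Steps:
n = 197064 (n = (68*(-63))*(-46) = -4284*(-46) = 197064)
r(d, E) = -(7 + E)²/4 (r(d, E) = -(E + (4 - 1*(-3)))²/4 = -(E + (4 + 3))²/4 = -(E + 7)²/4 = -(7 + E)²/4)
(1909425 + 1437535)*(-1251589 + 753635) - n*r(4, 6) = (1909425 + 1437535)*(-1251589 + 753635) - 197064*(-(7 + 6)²/4) = 3346960*(-497954) - 197064*(-¼*13²) = -1666632119840 - 197064*(-¼*169) = -1666632119840 - 197064*(-169)/4 = -1666632119840 - 1*(-8325954) = -1666632119840 + 8325954 = -1666623793886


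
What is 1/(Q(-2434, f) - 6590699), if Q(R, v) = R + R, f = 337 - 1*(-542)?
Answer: -1/6595567 ≈ -1.5162e-7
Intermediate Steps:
f = 879 (f = 337 + 542 = 879)
Q(R, v) = 2*R
1/(Q(-2434, f) - 6590699) = 1/(2*(-2434) - 6590699) = 1/(-4868 - 6590699) = 1/(-6595567) = -1/6595567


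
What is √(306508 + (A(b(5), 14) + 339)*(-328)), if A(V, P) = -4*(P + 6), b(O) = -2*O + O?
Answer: 2*√55389 ≈ 470.70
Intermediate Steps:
b(O) = -O
A(V, P) = -24 - 4*P (A(V, P) = -4*(6 + P) = -24 - 4*P)
√(306508 + (A(b(5), 14) + 339)*(-328)) = √(306508 + ((-24 - 4*14) + 339)*(-328)) = √(306508 + ((-24 - 56) + 339)*(-328)) = √(306508 + (-80 + 339)*(-328)) = √(306508 + 259*(-328)) = √(306508 - 84952) = √221556 = 2*√55389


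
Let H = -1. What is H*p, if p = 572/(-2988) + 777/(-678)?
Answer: 225791/168822 ≈ 1.3375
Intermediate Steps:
p = -225791/168822 (p = 572*(-1/2988) + 777*(-1/678) = -143/747 - 259/226 = -225791/168822 ≈ -1.3375)
H*p = -1*(-225791/168822) = 225791/168822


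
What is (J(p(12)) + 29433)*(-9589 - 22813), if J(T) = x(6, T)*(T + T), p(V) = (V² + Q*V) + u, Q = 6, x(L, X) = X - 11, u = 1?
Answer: -3850556474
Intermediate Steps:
x(L, X) = -11 + X
p(V) = 1 + V² + 6*V (p(V) = (V² + 6*V) + 1 = 1 + V² + 6*V)
J(T) = 2*T*(-11 + T) (J(T) = (-11 + T)*(T + T) = (-11 + T)*(2*T) = 2*T*(-11 + T))
(J(p(12)) + 29433)*(-9589 - 22813) = (2*(1 + 12² + 6*12)*(-11 + (1 + 12² + 6*12)) + 29433)*(-9589 - 22813) = (2*(1 + 144 + 72)*(-11 + (1 + 144 + 72)) + 29433)*(-32402) = (2*217*(-11 + 217) + 29433)*(-32402) = (2*217*206 + 29433)*(-32402) = (89404 + 29433)*(-32402) = 118837*(-32402) = -3850556474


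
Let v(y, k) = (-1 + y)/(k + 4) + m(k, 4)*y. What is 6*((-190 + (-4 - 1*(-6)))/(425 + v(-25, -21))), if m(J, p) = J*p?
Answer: -6392/14317 ≈ -0.44646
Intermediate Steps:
v(y, k) = (-1 + y)/(4 + k) + 4*k*y (v(y, k) = (-1 + y)/(k + 4) + (k*4)*y = (-1 + y)/(4 + k) + (4*k)*y = (-1 + y)/(4 + k) + 4*k*y)
6*((-190 + (-4 - 1*(-6)))/(425 + v(-25, -21))) = 6*((-190 + (-4 - 1*(-6)))/(425 + (-1 - 25 + 4*(-25)*(-21)² + 16*(-21)*(-25))/(4 - 21))) = 6*((-190 + (-4 + 6))/(425 + (-1 - 25 + 4*(-25)*441 + 8400)/(-17))) = 6*((-190 + 2)/(425 - (-1 - 25 - 44100 + 8400)/17)) = 6*(-188/(425 - 1/17*(-35726))) = 6*(-188/(425 + 35726/17)) = 6*(-188/42951/17) = 6*(-188*17/42951) = 6*(-3196/42951) = -6392/14317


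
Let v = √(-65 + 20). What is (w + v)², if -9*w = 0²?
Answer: -45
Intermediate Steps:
v = 3*I*√5 (v = √(-45) = 3*I*√5 ≈ 6.7082*I)
w = 0 (w = -⅑*0² = -⅑*0 = 0)
(w + v)² = (0 + 3*I*√5)² = (3*I*√5)² = -45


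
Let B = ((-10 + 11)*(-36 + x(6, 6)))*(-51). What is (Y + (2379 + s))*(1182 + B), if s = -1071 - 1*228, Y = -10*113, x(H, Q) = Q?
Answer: -135600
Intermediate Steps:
Y = -1130
s = -1299 (s = -1071 - 228 = -1299)
B = 1530 (B = ((-10 + 11)*(-36 + 6))*(-51) = (1*(-30))*(-51) = -30*(-51) = 1530)
(Y + (2379 + s))*(1182 + B) = (-1130 + (2379 - 1299))*(1182 + 1530) = (-1130 + 1080)*2712 = -50*2712 = -135600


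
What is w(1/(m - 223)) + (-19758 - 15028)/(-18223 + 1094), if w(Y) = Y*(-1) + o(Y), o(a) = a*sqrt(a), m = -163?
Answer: 13444525/6611794 - I*sqrt(386)/148996 ≈ 2.0334 - 0.00013186*I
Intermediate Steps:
o(a) = a**(3/2)
w(Y) = Y**(3/2) - Y (w(Y) = Y*(-1) + Y**(3/2) = -Y + Y**(3/2) = Y**(3/2) - Y)
w(1/(m - 223)) + (-19758 - 15028)/(-18223 + 1094) = ((1/(-163 - 223))**(3/2) - 1/(-163 - 223)) + (-19758 - 15028)/(-18223 + 1094) = ((1/(-386))**(3/2) - 1/(-386)) - 34786/(-17129) = ((-1/386)**(3/2) - 1*(-1/386)) - 34786*(-1/17129) = (-I*sqrt(386)/148996 + 1/386) + 34786/17129 = (1/386 - I*sqrt(386)/148996) + 34786/17129 = 13444525/6611794 - I*sqrt(386)/148996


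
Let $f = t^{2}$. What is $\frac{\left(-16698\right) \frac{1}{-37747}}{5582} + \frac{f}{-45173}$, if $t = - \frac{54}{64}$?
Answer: $\frac{309399443715}{4873277787874304} \approx 6.3489 \cdot 10^{-5}$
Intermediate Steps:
$t = - \frac{27}{32}$ ($t = \left(-54\right) \frac{1}{64} = - \frac{27}{32} \approx -0.84375$)
$f = \frac{729}{1024}$ ($f = \left(- \frac{27}{32}\right)^{2} = \frac{729}{1024} \approx 0.71191$)
$\frac{\left(-16698\right) \frac{1}{-37747}}{5582} + \frac{f}{-45173} = \frac{\left(-16698\right) \frac{1}{-37747}}{5582} + \frac{729}{1024 \left(-45173\right)} = \left(-16698\right) \left(- \frac{1}{37747}\right) \frac{1}{5582} + \frac{729}{1024} \left(- \frac{1}{45173}\right) = \frac{16698}{37747} \cdot \frac{1}{5582} - \frac{729}{46257152} = \frac{8349}{105351877} - \frac{729}{46257152} = \frac{309399443715}{4873277787874304}$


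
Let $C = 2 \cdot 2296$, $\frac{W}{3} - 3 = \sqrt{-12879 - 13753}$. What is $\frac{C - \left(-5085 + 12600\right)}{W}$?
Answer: $- \frac{2923}{26641} + \frac{5846 i \sqrt{6658}}{79923} \approx -0.10972 + 5.9684 i$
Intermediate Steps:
$W = 9 + 6 i \sqrt{6658}$ ($W = 9 + 3 \sqrt{-12879 - 13753} = 9 + 3 \sqrt{-26632} = 9 + 3 \cdot 2 i \sqrt{6658} = 9 + 6 i \sqrt{6658} \approx 9.0 + 489.58 i$)
$C = 4592$
$\frac{C - \left(-5085 + 12600\right)}{W} = \frac{4592 - \left(-5085 + 12600\right)}{9 + 6 i \sqrt{6658}} = \frac{4592 - 7515}{9 + 6 i \sqrt{6658}} = - \frac{2923}{9 + 6 i \sqrt{6658}}$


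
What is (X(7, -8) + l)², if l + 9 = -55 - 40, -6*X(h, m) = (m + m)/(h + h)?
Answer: 4752400/441 ≈ 10776.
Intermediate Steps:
X(h, m) = -m/(6*h) (X(h, m) = -(m + m)/(6*(h + h)) = -2*m/(6*(2*h)) = -2*m*1/(2*h)/6 = -m/(6*h))
l = -104 (l = -9 + (-55 - 40) = -9 - 95 = -104)
(X(7, -8) + l)² = (-⅙*(-8)/7 - 104)² = (-⅙*(-8)*⅐ - 104)² = (4/21 - 104)² = (-2180/21)² = 4752400/441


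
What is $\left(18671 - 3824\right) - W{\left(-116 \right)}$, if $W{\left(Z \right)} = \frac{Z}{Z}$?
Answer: $14846$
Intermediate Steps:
$W{\left(Z \right)} = 1$
$\left(18671 - 3824\right) - W{\left(-116 \right)} = \left(18671 - 3824\right) - 1 = 14847 - 1 = 14846$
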